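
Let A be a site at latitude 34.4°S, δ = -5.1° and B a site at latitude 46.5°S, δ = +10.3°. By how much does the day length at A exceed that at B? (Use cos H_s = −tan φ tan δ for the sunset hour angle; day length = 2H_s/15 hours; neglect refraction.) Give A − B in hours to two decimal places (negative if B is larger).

+1.94 h

A: H_s = arccos(−tan -34.4° · tan -5.1°) = 93.50°, so 2H_s/15 = 12.4667 h.
B: H_s = arccos(−tan -46.5° · tan 10.3°) = 78.96°, so 2H_s/15 = 10.5280 h.
A − B = 12.4667 − 10.5280 = 1.9387 h.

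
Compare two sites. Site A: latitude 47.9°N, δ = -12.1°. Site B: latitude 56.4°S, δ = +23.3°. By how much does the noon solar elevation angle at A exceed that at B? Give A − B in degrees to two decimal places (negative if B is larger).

A: 90° − |47.9 − (-12.1)| = 30.00°.
B: 90° − |-56.4 − (23.3)| = 10.30°.
A − B = 30.00 − 10.30 = 19.70°.

+19.70°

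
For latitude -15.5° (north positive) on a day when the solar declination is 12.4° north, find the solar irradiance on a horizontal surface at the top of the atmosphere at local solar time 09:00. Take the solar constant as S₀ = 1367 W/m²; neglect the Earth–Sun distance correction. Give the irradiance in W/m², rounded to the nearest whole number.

Hour angle H = 15° × (9 − 12) = -45.00°.
cos θ_z = sin φ sin δ + cos φ cos δ cos H = (-0.2672)(0.2147) + (0.9636)(0.9767)(0.7071) = 0.6081.
Top-of-atmosphere irradiance = S₀ cos θ_z = 1367 × 0.6081 = 831.27 W/m².

831 W/m²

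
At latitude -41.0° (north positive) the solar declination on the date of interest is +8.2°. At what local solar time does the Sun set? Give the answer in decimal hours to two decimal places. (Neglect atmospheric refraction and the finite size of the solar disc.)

17.52 h

The sunset hour angle satisfies cos H_s = −tan φ tan δ = 0.1253, giving H_s = 82.80°.
Sunset is at 12 + H_s/15 = 12 + 5.520 = 17.520 h local solar time.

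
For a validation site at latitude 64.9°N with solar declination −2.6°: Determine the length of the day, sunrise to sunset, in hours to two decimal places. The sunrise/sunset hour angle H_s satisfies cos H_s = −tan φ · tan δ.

−tan φ tan δ = −(2.1348)(-0.0454) = 0.0969; H_s = arccos(0.0969) = 84.44°.
Day length = 2 H_s / 15° h⁻¹ = 168.88° / 15 = 11.259 h.

11.26 hours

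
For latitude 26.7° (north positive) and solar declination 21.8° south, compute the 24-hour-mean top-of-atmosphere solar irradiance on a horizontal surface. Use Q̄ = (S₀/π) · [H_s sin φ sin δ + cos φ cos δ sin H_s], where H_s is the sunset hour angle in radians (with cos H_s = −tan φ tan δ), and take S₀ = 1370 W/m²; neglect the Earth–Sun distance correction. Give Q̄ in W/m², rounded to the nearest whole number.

The sunset hour angle satisfies cos H_s = −tan φ tan δ = 0.2012, giving H_s = 78.39°. In radians, H_s = 1.3682.
H_s sin φ sin δ = 1.3682 × 0.4493 × -0.3714 = -0.2283.
cos φ cos δ sin H_s = 0.8934 × 0.9285 × 0.9795 = 0.8125.
Q̄ = (1370/π) × (-0.2283 + 0.8125) = 436.08 × 0.5842 = 254.76 W/m².

255 W/m²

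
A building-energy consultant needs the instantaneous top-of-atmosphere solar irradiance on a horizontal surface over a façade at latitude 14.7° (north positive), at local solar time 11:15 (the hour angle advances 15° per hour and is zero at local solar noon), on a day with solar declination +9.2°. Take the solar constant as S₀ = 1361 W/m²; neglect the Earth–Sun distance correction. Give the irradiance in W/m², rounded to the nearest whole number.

1330 W/m²

Hour angle H = 15° × (11.25 − 12) = -11.25°.
cos θ_z = sin(14.7°) sin(9.2°) + cos(14.7°) cos(9.2°) cos(-11.25°) = 0.0406 + 0.9365 = 0.9771.
Top-of-atmosphere irradiance = S₀ cos θ_z = 1361 × 0.9771 = 1329.83 W/m².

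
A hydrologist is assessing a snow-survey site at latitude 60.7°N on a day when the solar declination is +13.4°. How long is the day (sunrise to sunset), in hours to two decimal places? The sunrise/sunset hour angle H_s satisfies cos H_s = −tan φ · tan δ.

cos H_s = −tan(60.7°) · tan(13.4°) = -0.4245, so H_s = arccos(-0.4245) = 115.12°.
Day length = 2 H_s / 15° h⁻¹ = 230.24° / 15 = 15.349 h.

15.35 hours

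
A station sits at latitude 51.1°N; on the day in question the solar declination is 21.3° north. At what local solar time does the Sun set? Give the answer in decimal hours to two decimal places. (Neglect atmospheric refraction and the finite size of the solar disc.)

19.93 h

cos H_s = −tan(51.1°) · tan(21.3°) = -0.4832, so H_s = arccos(-0.4832) = 118.89°.
Sunset is at 12 + H_s/15 = 12 + 7.926 = 19.926 h local solar time.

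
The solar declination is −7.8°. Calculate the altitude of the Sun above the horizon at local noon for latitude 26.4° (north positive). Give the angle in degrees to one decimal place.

At local solar noon the hour angle is zero, so the elevation is 90° − |φ − δ| = 90° − |26.4° − (-7.8°)| = 90° − 34.2° = 55.8°.

55.8°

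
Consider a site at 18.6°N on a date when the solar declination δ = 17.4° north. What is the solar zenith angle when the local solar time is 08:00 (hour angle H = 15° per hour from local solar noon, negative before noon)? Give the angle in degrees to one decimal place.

Hour angle H = 15° × (8 − 12) = -60.00°.
cos θ_z = sin(18.6°) sin(17.4°) + cos(18.6°) cos(17.4°) cos(-60.00°) = 0.0954 + 0.4522 = 0.5476.
θ_z = arccos(0.5476) = 56.80°.

56.8°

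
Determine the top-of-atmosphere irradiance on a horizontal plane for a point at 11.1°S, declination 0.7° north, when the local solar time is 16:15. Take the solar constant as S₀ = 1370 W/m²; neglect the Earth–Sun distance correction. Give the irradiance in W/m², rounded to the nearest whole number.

Hour angle H = 15° × (16.25 − 12) = 63.75°.
With φ = -11.1°, δ = 0.7°, H = 63.75°: sin φ sin δ = -0.0024, cos φ cos δ cos H = 0.4340, so cos θ_z = 0.4316.
Top-of-atmosphere irradiance = S₀ cos θ_z = 1370 × 0.4316 = 591.29 W/m².

591 W/m²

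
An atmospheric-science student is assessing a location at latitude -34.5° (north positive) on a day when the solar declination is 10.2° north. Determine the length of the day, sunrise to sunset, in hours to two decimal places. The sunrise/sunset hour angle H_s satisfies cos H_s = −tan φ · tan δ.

11.05 hours

The sunset hour angle satisfies cos H_s = −tan φ tan δ = 0.1237, giving H_s = 82.89°.
Day length = 2 H_s / 15° h⁻¹ = 165.78° / 15 = 11.052 h.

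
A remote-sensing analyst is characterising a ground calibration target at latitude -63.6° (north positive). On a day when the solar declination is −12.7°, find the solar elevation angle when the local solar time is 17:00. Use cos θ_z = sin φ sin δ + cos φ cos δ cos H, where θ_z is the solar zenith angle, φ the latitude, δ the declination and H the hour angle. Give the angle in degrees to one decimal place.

Hour angle H = 15° × (17 − 12) = 75.00°.
cos θ_z = sin φ sin δ + cos φ cos δ cos H = (-0.8957)(-0.2198) + (0.4446)(0.9755)(0.2588) = 0.3091.
θ_z = arccos(0.3091) = 71.99°, so the elevation is 90° − 71.99° = 18.01°.

18.0°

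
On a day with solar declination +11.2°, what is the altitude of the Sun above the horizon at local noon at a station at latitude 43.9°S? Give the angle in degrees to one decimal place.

At local solar noon the hour angle is zero, so the elevation is 90° − |φ − δ| = 90° − |-43.9° − (11.2°)| = 90° − 55.1° = 34.9°.

34.9°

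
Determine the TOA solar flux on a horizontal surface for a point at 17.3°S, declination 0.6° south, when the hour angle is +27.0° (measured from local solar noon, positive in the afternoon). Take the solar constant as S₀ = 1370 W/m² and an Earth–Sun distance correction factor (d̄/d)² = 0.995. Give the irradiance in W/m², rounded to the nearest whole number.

With φ = -17.3°, δ = -0.6°, H = 27.00°: sin φ sin δ = 0.0031, cos φ cos δ cos H = 0.8507, so cos θ_z = 0.8538.
Top-of-atmosphere irradiance = S₀ (d̄/d)² cos θ_z = 1370 × 0.995 × 0.8538 = 1163.86 W/m².

1164 W/m²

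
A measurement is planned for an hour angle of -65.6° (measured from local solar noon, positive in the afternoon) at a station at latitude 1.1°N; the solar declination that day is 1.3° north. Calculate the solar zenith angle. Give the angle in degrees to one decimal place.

65.6°

cos θ_z = sin φ sin δ + cos φ cos δ cos H = (0.0192)(0.0227) + (0.9998)(0.9997)(0.4131) = 0.4133.
θ_z = arccos(0.4133) = 65.59°.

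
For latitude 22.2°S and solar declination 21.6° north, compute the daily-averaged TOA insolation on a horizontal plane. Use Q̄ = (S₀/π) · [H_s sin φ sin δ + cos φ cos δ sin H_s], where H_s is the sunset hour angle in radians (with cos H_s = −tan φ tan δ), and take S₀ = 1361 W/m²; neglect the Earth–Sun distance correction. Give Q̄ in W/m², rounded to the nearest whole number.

283 W/m²

−tan φ tan δ = −(-0.4081)(0.3959) = 0.1616; H_s = arccos(0.1616) = 80.70°. In radians, H_s = 1.4085.
H_s sin φ sin δ = 1.4085 × -0.3778 × 0.3681 = -0.1959.
cos φ cos δ sin H_s = 0.9259 × 0.9298 × 0.9869 = 0.8496.
Q̄ = (1361/π) × (-0.1959 + 0.8496) = 433.22 × 0.6537 = 283.20 W/m².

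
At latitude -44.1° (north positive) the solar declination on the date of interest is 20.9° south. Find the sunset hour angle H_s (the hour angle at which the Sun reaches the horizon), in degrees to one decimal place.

111.7°

The sunset hour angle satisfies cos H_s = −tan φ tan δ = -0.3701, giving H_s = 111.72°.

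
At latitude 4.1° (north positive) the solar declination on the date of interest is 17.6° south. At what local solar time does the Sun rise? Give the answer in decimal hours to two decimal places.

The sunset hour angle satisfies cos H_s = −tan φ tan δ = 0.0227, giving H_s = 88.70°.
Sunrise is at 12 − H_s/15 = 12 − 5.913 = 6.087 h local solar time.

6.09 h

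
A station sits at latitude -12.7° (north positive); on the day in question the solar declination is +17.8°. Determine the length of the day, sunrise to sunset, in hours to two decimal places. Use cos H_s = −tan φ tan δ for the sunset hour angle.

cos H_s = −tan(-12.7°) · tan(17.8°) = 0.0724, so H_s = arccos(0.0724) = 85.85°.
Day length = 2 H_s / 15° h⁻¹ = 171.70° / 15 = 11.447 h.

11.45 hours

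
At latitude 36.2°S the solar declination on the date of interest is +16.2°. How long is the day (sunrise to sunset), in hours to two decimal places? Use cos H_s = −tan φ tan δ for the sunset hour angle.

10.36 hours

−tan φ tan δ = −(-0.7319)(0.2905) = 0.2126; H_s = arccos(0.2126) = 77.73°.
Day length = 2 H_s / 15° h⁻¹ = 155.46° / 15 = 10.364 h.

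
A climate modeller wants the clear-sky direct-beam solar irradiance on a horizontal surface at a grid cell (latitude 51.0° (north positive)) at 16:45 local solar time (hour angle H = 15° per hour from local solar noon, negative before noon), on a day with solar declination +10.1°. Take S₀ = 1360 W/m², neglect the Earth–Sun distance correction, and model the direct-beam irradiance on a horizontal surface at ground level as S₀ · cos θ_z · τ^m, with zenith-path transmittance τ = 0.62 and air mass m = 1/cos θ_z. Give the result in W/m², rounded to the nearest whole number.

110 W/m²

Hour angle H = 15° × (16.75 − 12) = 71.25°.
cos θ_z = sin φ sin δ + cos φ cos δ cos H = (0.7771)(0.1754) + (0.6293)(0.9845)(0.3214) = 0.3354.
Air mass m = 1/cos θ_z = 1/0.3354 = 2.982; τ^m = 0.62^2.982 = 0.2404.
Surface direct beam = 1360 × 0.3354 × 0.2404 = 109.66 W/m².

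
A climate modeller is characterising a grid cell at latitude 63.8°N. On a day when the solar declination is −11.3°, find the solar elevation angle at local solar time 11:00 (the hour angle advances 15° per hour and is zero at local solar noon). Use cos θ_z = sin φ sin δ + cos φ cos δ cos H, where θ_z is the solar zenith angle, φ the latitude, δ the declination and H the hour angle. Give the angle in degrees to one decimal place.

14.0°

Hour angle H = 15° × (11 − 12) = -15.00°.
cos θ_z = sin φ sin δ + cos φ cos δ cos H = (0.8973)(-0.1959) + (0.4415)(0.9806)(0.9659) = 0.2424.
θ_z = arccos(0.2424) = 75.97°, so the elevation is 90° − 75.97° = 14.03°.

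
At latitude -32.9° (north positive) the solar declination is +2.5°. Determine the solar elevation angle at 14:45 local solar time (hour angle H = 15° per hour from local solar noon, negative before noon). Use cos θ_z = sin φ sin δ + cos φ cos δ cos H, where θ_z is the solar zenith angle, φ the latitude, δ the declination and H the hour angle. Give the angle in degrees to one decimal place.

37.4°

Hour angle H = 15° × (14.75 − 12) = 41.25°.
With φ = -32.9°, δ = 2.5°, H = 41.25°: sin φ sin δ = -0.0237, cos φ cos δ cos H = 0.6307, so cos θ_z = 0.6070.
θ_z = arccos(0.6070) = 52.63°, so the elevation is 90° − 52.63° = 37.37°.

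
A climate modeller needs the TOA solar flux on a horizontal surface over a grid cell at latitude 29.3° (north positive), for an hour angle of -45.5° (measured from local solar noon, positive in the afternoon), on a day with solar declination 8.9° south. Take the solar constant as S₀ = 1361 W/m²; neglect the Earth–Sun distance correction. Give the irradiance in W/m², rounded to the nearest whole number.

719 W/m²

With φ = 29.3°, δ = -8.9°, H = -45.50°: sin φ sin δ = -0.0757, cos φ cos δ cos H = 0.6039, so cos θ_z = 0.5282.
Top-of-atmosphere irradiance = S₀ cos θ_z = 1361 × 0.5282 = 718.88 W/m².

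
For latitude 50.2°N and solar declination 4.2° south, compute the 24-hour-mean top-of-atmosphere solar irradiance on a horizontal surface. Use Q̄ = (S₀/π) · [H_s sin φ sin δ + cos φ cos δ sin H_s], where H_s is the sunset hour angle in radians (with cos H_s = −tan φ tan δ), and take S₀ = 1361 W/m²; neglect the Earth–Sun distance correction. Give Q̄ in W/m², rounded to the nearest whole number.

−tan φ tan δ = −(1.2002)(-0.0734) = 0.0881; H_s = arccos(0.0881) = 84.95°. In radians, H_s = 1.4827.
H_s sin φ sin δ = 1.4827 × 0.7683 × -0.0732 = -0.0834.
cos φ cos δ sin H_s = 0.6401 × 0.9973 × 0.9961 = 0.6359.
Q̄ = (1361/π) × (-0.0834 + 0.6359) = 433.22 × 0.5525 = 239.35 W/m².

239 W/m²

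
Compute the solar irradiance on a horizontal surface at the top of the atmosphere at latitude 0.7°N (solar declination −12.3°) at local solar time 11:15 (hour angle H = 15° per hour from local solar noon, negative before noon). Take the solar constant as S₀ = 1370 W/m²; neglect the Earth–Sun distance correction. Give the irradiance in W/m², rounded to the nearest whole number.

1309 W/m²

Hour angle H = 15° × (11.25 − 12) = -11.25°.
cos θ_z = sin(0.7°) sin(-12.3°) + cos(0.7°) cos(-12.3°) cos(-11.25°) = -0.0026 + 0.9582 = 0.9556.
Top-of-atmosphere irradiance = S₀ cos θ_z = 1370 × 0.9556 = 1309.17 W/m².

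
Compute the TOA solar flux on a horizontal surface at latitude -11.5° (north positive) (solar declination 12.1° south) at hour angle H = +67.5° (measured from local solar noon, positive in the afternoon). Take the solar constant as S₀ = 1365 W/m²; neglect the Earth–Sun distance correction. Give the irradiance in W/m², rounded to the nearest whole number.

558 W/m²

cos θ_z = sin(-11.5°) sin(-12.1°) + cos(-11.5°) cos(-12.1°) cos(67.50°) = 0.0418 + 0.3667 = 0.4085.
Top-of-atmosphere irradiance = S₀ cos θ_z = 1365 × 0.4085 = 557.60 W/m².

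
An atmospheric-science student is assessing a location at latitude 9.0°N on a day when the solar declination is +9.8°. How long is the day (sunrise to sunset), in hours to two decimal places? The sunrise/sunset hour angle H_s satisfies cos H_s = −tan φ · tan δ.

12.21 hours

cos H_s = −tan(9.0°) · tan(9.8°) = -0.0274, so H_s = arccos(-0.0274) = 91.57°.
Day length = 2 H_s / 15° h⁻¹ = 183.14° / 15 = 12.209 h.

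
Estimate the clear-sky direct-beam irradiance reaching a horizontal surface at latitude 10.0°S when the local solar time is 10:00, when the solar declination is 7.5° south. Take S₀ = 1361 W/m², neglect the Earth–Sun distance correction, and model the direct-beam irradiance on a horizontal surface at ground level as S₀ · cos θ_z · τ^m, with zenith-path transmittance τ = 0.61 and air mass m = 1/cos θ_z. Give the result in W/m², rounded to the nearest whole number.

Hour angle H = 15° × (10 − 12) = -30.00°.
cos θ_z = sin φ sin δ + cos φ cos δ cos H = (-0.1736)(-0.1305) + (0.9848)(0.9914)(0.8660) = 0.8682.
Air mass m = 1/cos θ_z = 1/0.8682 = 1.152; τ^m = 0.61^1.152 = 0.5658.
Surface direct beam = 1361 × 0.8682 × 0.5658 = 668.56 W/m².

669 W/m²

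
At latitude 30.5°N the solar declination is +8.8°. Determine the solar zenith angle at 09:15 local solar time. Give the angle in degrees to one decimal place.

44.1°

Hour angle H = 15° × (9.25 − 12) = -41.25°.
With φ = 30.5°, δ = 8.8°, H = -41.25°: sin φ sin δ = 0.0776, cos φ cos δ cos H = 0.6402, so cos θ_z = 0.7178.
θ_z = arccos(0.7178) = 44.13°.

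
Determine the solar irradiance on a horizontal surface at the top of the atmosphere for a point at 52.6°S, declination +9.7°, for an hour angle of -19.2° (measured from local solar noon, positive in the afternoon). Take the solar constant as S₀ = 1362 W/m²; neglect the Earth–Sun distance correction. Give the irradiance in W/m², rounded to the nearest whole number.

588 W/m²

With φ = -52.6°, δ = 9.7°, H = -19.20°: sin φ sin δ = -0.1339, cos φ cos δ cos H = 0.5654, so cos θ_z = 0.4315.
Top-of-atmosphere irradiance = S₀ cos θ_z = 1362 × 0.4315 = 587.70 W/m².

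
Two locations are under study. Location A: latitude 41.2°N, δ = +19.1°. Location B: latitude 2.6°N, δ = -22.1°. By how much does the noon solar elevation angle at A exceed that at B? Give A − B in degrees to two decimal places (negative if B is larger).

+2.60°

A: 90° − |41.2 − (19.1)| = 67.90°.
B: 90° − |2.6 − (-22.1)| = 65.30°.
A − B = 67.90 − 65.30 = 2.60°.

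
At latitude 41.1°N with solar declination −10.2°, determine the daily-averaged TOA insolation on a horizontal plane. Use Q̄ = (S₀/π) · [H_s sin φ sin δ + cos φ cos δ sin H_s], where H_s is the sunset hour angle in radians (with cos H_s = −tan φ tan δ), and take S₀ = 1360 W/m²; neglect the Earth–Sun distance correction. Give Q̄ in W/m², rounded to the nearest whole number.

−tan φ tan δ = −(0.8724)(-0.1799) = 0.1569; H_s = arccos(0.1569) = 80.97°. In radians, H_s = 1.4132.
H_s sin φ sin δ = 1.4132 × 0.6574 × -0.1771 = -0.1645.
cos φ cos δ sin H_s = 0.7536 × 0.9842 × 0.9876 = 0.7325.
Q̄ = (1360/π) × (-0.1645 + 0.7325) = 432.90 × 0.5680 = 245.89 W/m².

246 W/m²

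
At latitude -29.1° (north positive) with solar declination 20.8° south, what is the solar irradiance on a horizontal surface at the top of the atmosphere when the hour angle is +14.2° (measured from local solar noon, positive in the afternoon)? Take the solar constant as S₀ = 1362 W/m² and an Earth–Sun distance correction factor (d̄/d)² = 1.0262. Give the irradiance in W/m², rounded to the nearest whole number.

cos θ_z = sin φ sin δ + cos φ cos δ cos H = (-0.4863)(-0.3551) + (0.8738)(0.9348)(0.9694) = 0.9645.
Top-of-atmosphere irradiance = S₀ (d̄/d)² cos θ_z = 1362 × 1.0262 × 0.9645 = 1348.07 W/m².

1348 W/m²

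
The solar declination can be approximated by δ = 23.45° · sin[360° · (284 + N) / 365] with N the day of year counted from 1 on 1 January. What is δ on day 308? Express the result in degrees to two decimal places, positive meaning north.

360 × (284 + 308) / 365 = 583.890°; sin(583.890°) = -0.6933.
δ = 23.45 × -0.6933 = -16.258° ≈ -16.26°.

-16.26°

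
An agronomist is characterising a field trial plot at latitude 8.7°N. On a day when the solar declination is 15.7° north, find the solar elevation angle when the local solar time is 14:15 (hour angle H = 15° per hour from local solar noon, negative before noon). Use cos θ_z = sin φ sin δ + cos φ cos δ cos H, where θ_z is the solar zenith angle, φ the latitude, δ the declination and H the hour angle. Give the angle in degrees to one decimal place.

Hour angle H = 15° × (14.25 − 12) = 33.75°.
cos θ_z = sin φ sin δ + cos φ cos δ cos H = (0.1513)(0.2706) + (0.9885)(0.9627)(0.8315) = 0.8322.
θ_z = arccos(0.8322) = 33.67°, so the elevation is 90° − 33.67° = 56.33°.

56.3°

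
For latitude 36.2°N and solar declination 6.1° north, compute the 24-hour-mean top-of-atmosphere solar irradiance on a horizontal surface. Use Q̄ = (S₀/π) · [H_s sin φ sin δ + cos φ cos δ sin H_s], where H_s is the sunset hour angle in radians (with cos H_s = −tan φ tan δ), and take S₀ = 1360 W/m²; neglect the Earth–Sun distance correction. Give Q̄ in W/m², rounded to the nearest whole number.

391 W/m²

The sunset hour angle satisfies cos H_s = −tan φ tan δ = -0.0782, giving H_s = 94.49°. In radians, H_s = 1.6492.
H_s sin φ sin δ = 1.6492 × 0.5906 × 0.1063 = 0.1035.
cos φ cos δ sin H_s = 0.8070 × 0.9943 × 0.9969 = 0.7999.
Q̄ = (1360/π) × (0.1035 + 0.7999) = 432.90 × 0.9034 = 391.08 W/m².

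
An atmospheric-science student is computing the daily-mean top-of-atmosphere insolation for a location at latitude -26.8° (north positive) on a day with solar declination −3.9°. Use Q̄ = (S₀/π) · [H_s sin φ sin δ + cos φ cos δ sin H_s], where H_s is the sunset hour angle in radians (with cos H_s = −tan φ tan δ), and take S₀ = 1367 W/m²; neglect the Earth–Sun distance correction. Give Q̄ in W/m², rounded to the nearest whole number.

409 W/m²

The sunset hour angle satisfies cos H_s = −tan φ tan δ = -0.0344, giving H_s = 91.97°. In radians, H_s = 1.6052.
H_s sin φ sin δ = 1.6052 × -0.4509 × -0.0680 = 0.0492.
cos φ cos δ sin H_s = 0.8926 × 0.9977 × 0.9994 = 0.8900.
Q̄ = (1367/π) × (0.0492 + 0.8900) = 435.13 × 0.9392 = 408.67 W/m².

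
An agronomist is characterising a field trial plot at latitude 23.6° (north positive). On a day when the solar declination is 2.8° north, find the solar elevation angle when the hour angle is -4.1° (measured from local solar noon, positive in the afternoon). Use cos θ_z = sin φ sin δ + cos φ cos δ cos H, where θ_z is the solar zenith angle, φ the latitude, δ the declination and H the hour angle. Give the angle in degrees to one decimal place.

With φ = 23.6°, δ = 2.8°, H = -4.10°: sin φ sin δ = 0.0196, cos φ cos δ cos H = 0.9129, so cos θ_z = 0.9325.
θ_z = arccos(0.9325) = 21.17°, so the elevation is 90° − 21.17° = 68.83°.

68.8°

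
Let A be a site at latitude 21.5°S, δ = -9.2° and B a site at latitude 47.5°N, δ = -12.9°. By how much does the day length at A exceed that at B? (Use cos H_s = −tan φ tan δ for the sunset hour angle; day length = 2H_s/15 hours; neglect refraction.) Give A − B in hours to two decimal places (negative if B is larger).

A: H_s = arccos(−tan -21.5° · tan -9.2°) = 93.66°, so 2H_s/15 = 12.4880 h.
B: H_s = arccos(−tan 47.5° · tan -12.9°) = 75.53°, so 2H_s/15 = 10.0707 h.
A − B = 12.4880 − 10.0707 = 2.4173 h.

+2.42 h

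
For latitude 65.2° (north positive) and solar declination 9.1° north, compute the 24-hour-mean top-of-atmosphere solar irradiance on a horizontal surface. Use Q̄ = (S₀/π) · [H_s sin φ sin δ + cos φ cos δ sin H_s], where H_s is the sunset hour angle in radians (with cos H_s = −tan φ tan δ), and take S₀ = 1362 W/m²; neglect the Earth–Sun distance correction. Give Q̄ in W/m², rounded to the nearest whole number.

The sunset hour angle satisfies cos H_s = −tan φ tan δ = -0.3466, giving H_s = 110.28°. In radians, H_s = 1.9247.
H_s sin φ sin δ = 1.9247 × 0.9078 × 0.1582 = 0.2764.
cos φ cos δ sin H_s = 0.4195 × 0.9874 × 0.9380 = 0.3885.
Q̄ = (1362/π) × (0.2764 + 0.3885) = 433.54 × 0.6649 = 288.26 W/m².

288 W/m²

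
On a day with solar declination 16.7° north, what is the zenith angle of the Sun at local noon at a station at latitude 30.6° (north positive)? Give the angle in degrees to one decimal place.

At local solar noon the hour angle is zero, so the zenith angle is |φ − δ| = |30.6° − (16.7°)| = 13.9°.

13.9°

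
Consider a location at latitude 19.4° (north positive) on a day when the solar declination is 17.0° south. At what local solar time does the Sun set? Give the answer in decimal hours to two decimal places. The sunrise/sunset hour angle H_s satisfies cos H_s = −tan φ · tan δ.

17.59 h

The sunset hour angle satisfies cos H_s = −tan φ tan δ = 0.1077, giving H_s = 83.82°.
Sunset is at 12 + H_s/15 = 12 + 5.588 = 17.588 h local solar time.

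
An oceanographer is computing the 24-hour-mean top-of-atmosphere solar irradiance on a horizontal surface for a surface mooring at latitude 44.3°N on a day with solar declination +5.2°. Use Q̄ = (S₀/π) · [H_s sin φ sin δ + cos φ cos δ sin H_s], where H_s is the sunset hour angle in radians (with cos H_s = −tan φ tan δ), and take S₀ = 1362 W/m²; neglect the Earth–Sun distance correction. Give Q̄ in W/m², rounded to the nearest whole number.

cos H_s = −tan(44.3°) · tan(5.2°) = -0.0888, so H_s = arccos(-0.0888) = 95.09°. In radians, H_s = 1.6596.
H_s sin φ sin δ = 1.6596 × 0.6984 × 0.0906 = 0.1050.
cos φ cos δ sin H_s = 0.7157 × 0.9959 × 0.9961 = 0.7100.
Q̄ = (1362/π) × (0.1050 + 0.7100) = 433.54 × 0.8150 = 353.34 W/m².

353 W/m²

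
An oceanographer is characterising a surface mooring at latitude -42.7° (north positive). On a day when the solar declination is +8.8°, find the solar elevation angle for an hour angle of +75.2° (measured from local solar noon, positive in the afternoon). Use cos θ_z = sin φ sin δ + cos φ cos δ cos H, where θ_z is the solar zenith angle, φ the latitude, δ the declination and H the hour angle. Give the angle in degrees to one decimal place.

4.7°

cos θ_z = sin(-42.7°) sin(8.8°) + cos(-42.7°) cos(8.8°) cos(75.20°) = -0.1037 + 0.1855 = 0.0818.
θ_z = arccos(0.0818) = 85.31°, so the elevation is 90° − 85.31° = 4.69°.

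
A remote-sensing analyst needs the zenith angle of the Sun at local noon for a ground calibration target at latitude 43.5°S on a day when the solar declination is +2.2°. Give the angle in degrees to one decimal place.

45.7°

At local solar noon the hour angle is zero, so the zenith angle is |φ − δ| = |-43.5° − (2.2°)| = 45.7°.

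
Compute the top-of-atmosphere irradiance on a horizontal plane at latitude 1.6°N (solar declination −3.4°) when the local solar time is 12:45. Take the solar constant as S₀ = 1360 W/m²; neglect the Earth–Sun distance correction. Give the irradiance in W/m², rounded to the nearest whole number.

Hour angle H = 15° × (12.75 − 12) = 11.25°.
cos θ_z = sin(1.6°) sin(-3.4°) + cos(1.6°) cos(-3.4°) cos(11.25°) = -0.0017 + 0.9787 = 0.9770.
Top-of-atmosphere irradiance = S₀ cos θ_z = 1360 × 0.9770 = 1328.72 W/m².

1329 W/m²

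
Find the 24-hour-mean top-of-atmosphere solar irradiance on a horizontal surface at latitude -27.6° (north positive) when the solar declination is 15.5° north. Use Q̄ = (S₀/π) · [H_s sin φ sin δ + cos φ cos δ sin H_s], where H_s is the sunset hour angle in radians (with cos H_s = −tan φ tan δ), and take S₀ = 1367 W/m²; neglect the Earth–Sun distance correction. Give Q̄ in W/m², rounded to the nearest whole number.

291 W/m²

−tan φ tan δ = −(-0.5228)(0.2773) = 0.1450; H_s = arccos(0.1450) = 81.66°. In radians, H_s = 1.4252.
H_s sin φ sin δ = 1.4252 × -0.4633 × 0.2672 = -0.1764.
cos φ cos δ sin H_s = 0.8862 × 0.9636 × 0.9894 = 0.8449.
Q̄ = (1367/π) × (-0.1764 + 0.8449) = 435.13 × 0.6685 = 290.88 W/m².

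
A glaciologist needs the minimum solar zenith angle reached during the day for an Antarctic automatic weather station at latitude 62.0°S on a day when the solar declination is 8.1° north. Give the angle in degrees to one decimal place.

At local solar noon the hour angle is zero, so the zenith angle is |φ − δ| = |-62.0° − (8.1°)| = 70.1°.

70.1°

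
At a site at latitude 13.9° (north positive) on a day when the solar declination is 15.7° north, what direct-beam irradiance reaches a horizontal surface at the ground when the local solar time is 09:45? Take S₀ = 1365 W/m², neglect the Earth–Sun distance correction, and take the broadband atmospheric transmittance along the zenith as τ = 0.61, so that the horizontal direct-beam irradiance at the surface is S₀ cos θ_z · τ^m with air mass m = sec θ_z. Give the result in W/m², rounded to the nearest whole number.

Hour angle H = 15° × (9.75 − 12) = -33.75°.
cos θ_z = sin(13.9°) sin(15.7°) + cos(13.9°) cos(15.7°) cos(-33.75°) = 0.0650 + 0.7770 = 0.8420.
Air mass m = 1/cos θ_z = 1/0.8420 = 1.188; τ^m = 0.61^1.188 = 0.5559.
Surface direct beam = 1365 × 0.8420 × 0.5559 = 638.91 W/m².

639 W/m²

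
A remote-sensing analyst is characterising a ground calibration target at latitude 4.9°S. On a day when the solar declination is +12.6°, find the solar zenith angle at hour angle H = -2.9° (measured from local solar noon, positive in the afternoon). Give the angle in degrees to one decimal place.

17.7°

With φ = -4.9°, δ = 12.6°, H = -2.90°: sin φ sin δ = -0.0186, cos φ cos δ cos H = 0.9711, so cos θ_z = 0.9525.
θ_z = arccos(0.9525) = 17.73°.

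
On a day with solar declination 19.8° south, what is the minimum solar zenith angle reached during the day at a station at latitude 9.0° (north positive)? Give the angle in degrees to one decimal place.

At local solar noon the hour angle is zero, so the zenith angle is |φ − δ| = |9.0° − (-19.8°)| = 28.8°.

28.8°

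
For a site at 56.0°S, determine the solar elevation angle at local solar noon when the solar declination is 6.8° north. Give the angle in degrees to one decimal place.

At local solar noon the hour angle is zero, so the elevation is 90° − |φ − δ| = 90° − |-56.0° − (6.8°)| = 90° − 62.8° = 27.2°.

27.2°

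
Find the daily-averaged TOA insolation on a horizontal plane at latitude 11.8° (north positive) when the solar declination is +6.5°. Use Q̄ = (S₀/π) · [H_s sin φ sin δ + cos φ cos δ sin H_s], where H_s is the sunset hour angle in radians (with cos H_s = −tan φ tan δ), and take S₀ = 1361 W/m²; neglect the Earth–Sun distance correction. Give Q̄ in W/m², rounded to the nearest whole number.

cos H_s = −tan(11.8°) · tan(6.5°) = -0.0238, so H_s = arccos(-0.0238) = 91.36°. In radians, H_s = 1.5945.
H_s sin φ sin δ = 1.5945 × 0.2045 × 0.1132 = 0.0369.
cos φ cos δ sin H_s = 0.9789 × 0.9936 × 0.9997 = 0.9723.
Q̄ = (1361/π) × (0.0369 + 0.9723) = 433.22 × 1.0092 = 437.21 W/m².

437 W/m²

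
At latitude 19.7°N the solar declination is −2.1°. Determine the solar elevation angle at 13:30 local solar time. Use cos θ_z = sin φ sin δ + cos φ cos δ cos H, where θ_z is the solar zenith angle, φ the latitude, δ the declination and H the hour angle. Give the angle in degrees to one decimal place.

59.0°

Hour angle H = 15° × (13.5 − 12) = 22.50°.
cos θ_z = sin φ sin δ + cos φ cos δ cos H = (0.3371)(-0.0366) + (0.9415)(0.9993)(0.9239) = 0.8569.
θ_z = arccos(0.8569) = 31.03°, so the elevation is 90° − 31.03° = 58.97°.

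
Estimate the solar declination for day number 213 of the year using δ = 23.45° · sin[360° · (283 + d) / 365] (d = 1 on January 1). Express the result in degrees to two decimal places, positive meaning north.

360 × (283 + 213) / 365 = 489.205°; sin(489.205°) = 0.7749.
δ = 23.45 × 0.7749 = 18.171° ≈ +18.17°.

+18.17°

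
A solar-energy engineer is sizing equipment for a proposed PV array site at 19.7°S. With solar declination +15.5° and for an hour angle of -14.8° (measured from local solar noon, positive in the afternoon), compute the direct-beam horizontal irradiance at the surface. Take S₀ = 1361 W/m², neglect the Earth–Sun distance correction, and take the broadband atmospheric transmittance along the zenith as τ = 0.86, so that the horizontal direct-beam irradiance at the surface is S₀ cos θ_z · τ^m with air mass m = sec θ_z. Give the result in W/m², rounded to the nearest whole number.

cos θ_z = sin φ sin δ + cos φ cos δ cos H = (-0.3371)(0.2672) + (0.9415)(0.9636)(0.9668) = 0.7870.
Air mass m = 1/cos θ_z = 1/0.7870 = 1.271; τ^m = 0.86^1.271 = 0.8256.
Surface direct beam = 1361 × 0.7870 × 0.8256 = 884.31 W/m².

884 W/m²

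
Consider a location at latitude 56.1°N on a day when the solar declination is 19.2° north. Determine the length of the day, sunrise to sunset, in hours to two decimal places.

The sunset hour angle satisfies cos H_s = −tan φ tan δ = -0.5182, giving H_s = 121.21°.
Day length = 2 H_s / 15° h⁻¹ = 242.42° / 15 = 16.161 h.

16.16 hours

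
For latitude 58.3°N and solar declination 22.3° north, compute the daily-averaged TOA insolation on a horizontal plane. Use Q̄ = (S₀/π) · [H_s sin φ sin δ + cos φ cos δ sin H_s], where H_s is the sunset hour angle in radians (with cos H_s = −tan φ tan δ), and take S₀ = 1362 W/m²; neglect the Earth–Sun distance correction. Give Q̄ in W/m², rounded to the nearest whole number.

−tan φ tan δ = −(1.6191)(0.4101) = -0.6640; H_s = arccos(-0.6640) = 131.61°. In radians, H_s = 2.2970.
H_s sin φ sin δ = 2.2970 × 0.8508 × 0.3795 = 0.7417.
cos φ cos δ sin H_s = 0.5255 × 0.9252 × 0.7477 = 0.3635.
Q̄ = (1362/π) × (0.7417 + 0.3635) = 433.54 × 1.1052 = 479.15 W/m².

479 W/m²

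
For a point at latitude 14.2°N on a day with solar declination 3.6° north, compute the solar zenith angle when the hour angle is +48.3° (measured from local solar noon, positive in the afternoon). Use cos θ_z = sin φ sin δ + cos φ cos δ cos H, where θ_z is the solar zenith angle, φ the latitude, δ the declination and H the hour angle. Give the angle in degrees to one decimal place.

48.8°

cos θ_z = sin(14.2°) sin(3.6°) + cos(14.2°) cos(3.6°) cos(48.30°) = 0.0154 + 0.6436 = 0.6590.
θ_z = arccos(0.6590) = 48.78°.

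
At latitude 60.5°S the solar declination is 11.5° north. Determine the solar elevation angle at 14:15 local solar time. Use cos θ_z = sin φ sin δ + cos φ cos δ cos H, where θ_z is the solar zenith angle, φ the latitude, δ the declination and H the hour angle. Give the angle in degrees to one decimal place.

13.2°

Hour angle H = 15° × (14.25 − 12) = 33.75°.
cos θ_z = sin(-60.5°) sin(11.5°) + cos(-60.5°) cos(11.5°) cos(33.75°) = -0.1735 + 0.4012 = 0.2277.
θ_z = arccos(0.2277) = 76.84°, so the elevation is 90° − 76.84° = 13.16°.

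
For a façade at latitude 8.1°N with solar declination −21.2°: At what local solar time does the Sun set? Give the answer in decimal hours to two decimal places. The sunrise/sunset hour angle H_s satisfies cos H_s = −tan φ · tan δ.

17.79 h

−tan φ tan δ = −(0.1423)(-0.3879) = 0.0552; H_s = arccos(0.0552) = 86.84°.
Sunset is at 12 + H_s/15 = 12 + 5.789 = 17.789 h local solar time.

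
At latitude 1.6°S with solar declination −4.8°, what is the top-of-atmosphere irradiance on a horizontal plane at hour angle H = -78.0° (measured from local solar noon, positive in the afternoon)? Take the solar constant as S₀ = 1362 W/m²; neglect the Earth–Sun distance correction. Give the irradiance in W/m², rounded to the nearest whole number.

cos θ_z = sin(-1.6°) sin(-4.8°) + cos(-1.6°) cos(-4.8°) cos(-78.00°) = 0.0023 + 0.2071 = 0.2094.
Top-of-atmosphere irradiance = S₀ cos θ_z = 1362 × 0.2094 = 285.20 W/m².

285 W/m²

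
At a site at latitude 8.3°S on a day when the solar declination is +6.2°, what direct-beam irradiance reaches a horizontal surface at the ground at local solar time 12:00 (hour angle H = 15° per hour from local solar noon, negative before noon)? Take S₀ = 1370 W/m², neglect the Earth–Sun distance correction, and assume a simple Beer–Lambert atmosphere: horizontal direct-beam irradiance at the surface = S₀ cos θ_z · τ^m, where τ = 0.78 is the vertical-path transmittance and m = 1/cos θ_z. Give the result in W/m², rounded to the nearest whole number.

1026 W/m²

Hour angle H = 15° × (12 − 12) = 0.00°.
cos θ_z = sin(-8.3°) sin(6.2°) + cos(-8.3°) cos(6.2°) cos(0.00°) = -0.0156 + 0.9837 = 0.9681.
Air mass m = 1/cos θ_z = 1/0.9681 = 1.033; τ^m = 0.78^1.033 = 0.7736.
Surface direct beam = 1370 × 0.9681 × 0.7736 = 1026.02 W/m².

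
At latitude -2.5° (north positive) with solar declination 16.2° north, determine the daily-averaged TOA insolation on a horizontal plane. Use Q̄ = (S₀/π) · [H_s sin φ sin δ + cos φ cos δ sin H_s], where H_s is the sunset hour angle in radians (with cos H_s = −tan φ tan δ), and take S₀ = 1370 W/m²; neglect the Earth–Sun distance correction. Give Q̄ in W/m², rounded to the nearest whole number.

410 W/m²

cos H_s = −tan(-2.5°) · tan(16.2°) = 0.0127, so H_s = arccos(0.0127) = 89.27°. In radians, H_s = 1.5581.
H_s sin φ sin δ = 1.5581 × -0.0436 × 0.2790 = -0.0190.
cos φ cos δ sin H_s = 0.9990 × 0.9603 × 0.9999 = 0.9592.
Q̄ = (1370/π) × (-0.0190 + 0.9592) = 436.08 × 0.9402 = 410.00 W/m².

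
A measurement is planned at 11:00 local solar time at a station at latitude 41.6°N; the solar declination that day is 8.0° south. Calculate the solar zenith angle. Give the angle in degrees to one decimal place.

51.5°

Hour angle H = 15° × (11 − 12) = -15.00°.
With φ = 41.6°, δ = -8.0°, H = -15.00°: sin φ sin δ = -0.0924, cos φ cos δ cos H = 0.7153, so cos θ_z = 0.6229.
θ_z = arccos(0.6229) = 51.47°.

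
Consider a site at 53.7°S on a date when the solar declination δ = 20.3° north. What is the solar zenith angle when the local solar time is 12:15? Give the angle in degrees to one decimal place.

74.1°

Hour angle H = 15° × (12.25 − 12) = 3.75°.
cos θ_z = sin φ sin δ + cos φ cos δ cos H = (-0.8059)(0.3469) + (0.5920)(0.9379)(0.9979) = 0.2745.
θ_z = arccos(0.2745) = 74.07°.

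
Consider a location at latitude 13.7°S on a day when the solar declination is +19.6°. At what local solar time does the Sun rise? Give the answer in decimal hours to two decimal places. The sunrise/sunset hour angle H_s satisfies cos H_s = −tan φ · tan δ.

cos H_s = −tan(-13.7°) · tan(19.6°) = 0.0868, so H_s = arccos(0.0868) = 85.02°.
Sunrise is at 12 − H_s/15 = 12 − 5.668 = 6.332 h local solar time.

6.33 h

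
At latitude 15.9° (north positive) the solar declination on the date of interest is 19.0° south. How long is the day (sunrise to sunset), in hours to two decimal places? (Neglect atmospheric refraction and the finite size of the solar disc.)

11.25 hours

−tan φ tan δ = −(0.2849)(-0.3443) = 0.0981; H_s = arccos(0.0981) = 84.37°.
Day length = 2 H_s / 15° h⁻¹ = 168.74° / 15 = 11.249 h.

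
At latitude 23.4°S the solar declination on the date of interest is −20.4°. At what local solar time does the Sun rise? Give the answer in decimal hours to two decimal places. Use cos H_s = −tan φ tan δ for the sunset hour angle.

5.38 h

The sunset hour angle satisfies cos H_s = −tan φ tan δ = -0.1609, giving H_s = 99.26°.
Sunrise is at 12 − H_s/15 = 12 − 6.617 = 5.383 h local solar time.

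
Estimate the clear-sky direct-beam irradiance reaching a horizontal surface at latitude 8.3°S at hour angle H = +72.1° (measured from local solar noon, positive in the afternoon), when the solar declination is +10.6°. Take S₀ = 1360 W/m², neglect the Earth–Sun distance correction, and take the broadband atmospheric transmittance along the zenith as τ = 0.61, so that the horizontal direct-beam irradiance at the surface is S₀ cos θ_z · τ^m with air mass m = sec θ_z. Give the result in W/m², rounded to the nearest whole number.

60 W/m²

cos θ_z = sin φ sin δ + cos φ cos δ cos H = (-0.1444)(0.1840) + (0.9895)(0.9829)(0.3074) = 0.2724.
Air mass m = 1/cos θ_z = 1/0.2724 = 3.671; τ^m = 0.61^3.671 = 0.1629.
Surface direct beam = 1360 × 0.2724 × 0.1629 = 60.35 W/m².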